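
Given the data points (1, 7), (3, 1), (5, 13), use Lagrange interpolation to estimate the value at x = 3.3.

Lagrange interpolation formula:
P(x) = Σ yᵢ × Lᵢ(x)
where Lᵢ(x) = Π_{j≠i} (x - xⱼ)/(xᵢ - xⱼ)

L_0(3.3) = (3.3 - 3)/(1 - 3) × (3.3 - 5)/(1 - 5) = -0.063750
L_1(3.3) = (3.3 - 1)/(3 - 1) × (3.3 - 5)/(3 - 5) = 0.977500
L_2(3.3) = (3.3 - 1)/(5 - 1) × (3.3 - 3)/(5 - 3) = 0.086250

P(3.3) = 7×L_0(3.3) + 1×L_1(3.3) + 13×L_2(3.3)
P(3.3) = 1.652500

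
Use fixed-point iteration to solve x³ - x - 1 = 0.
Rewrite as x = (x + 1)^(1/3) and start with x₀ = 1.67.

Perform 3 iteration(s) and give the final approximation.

Equation: x³ - x - 1 = 0
Fixed-point form: x = (x + 1)^(1/3)
x₀ = 1.67

x_1 = g(1.670000) = 1.387300
x_2 = g(1.387300) = 1.336500
x_3 = g(1.336500) = 1.326952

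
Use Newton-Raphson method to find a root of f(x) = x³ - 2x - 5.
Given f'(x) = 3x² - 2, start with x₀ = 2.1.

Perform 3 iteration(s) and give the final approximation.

f(x) = x³ - 2x - 5
f'(x) = 3x² - 2
x₀ = 2.1

Newton-Raphson formula: x_{n+1} = x_n - f(x_n)/f'(x_n)

Iteration 1:
  f(2.100000) = 0.061000
  f'(2.100000) = 11.230000
  x_1 = 2.100000 - 0.061000/11.230000 = 2.094568
Iteration 2:
  f(2.094568) = 0.000186
  f'(2.094568) = 11.161647
  x_2 = 2.094568 - 0.000186/11.161647 = 2.094551
Iteration 3:
  f(2.094551) = 0.000000
  f'(2.094551) = 11.161438
  x_3 = 2.094551 - 0.000000/11.161438 = 2.094551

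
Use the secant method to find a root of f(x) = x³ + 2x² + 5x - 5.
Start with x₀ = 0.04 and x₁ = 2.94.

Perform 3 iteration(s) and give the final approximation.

f(x) = x³ + 2x² + 5x - 5
x₀ = 0.04, x₁ = 2.94

Secant formula: x_{n+1} = x_n - f(x_n)(x_n - x_{n-1})/(f(x_n) - f(x_{n-1}))

Iteration 1:
  f(0.040000) = -4.796736
  f(2.940000) = 52.399384
  x_2 = 2.940000 - 52.399384×(2.940000 - 0.040000)/(52.399384 - (-4.796736))
       = 0.283208
Iteration 2:
  f(2.940000) = 52.399384
  f(0.283208) = -3.400833
  x_3 = 0.283208 - (-3.400833)×(0.283208 - 2.940000)/(-3.400833 - 52.399384)
       = 0.445130
Iteration 3:
  f(0.283208) = -3.400833
  f(0.445130) = -2.289869
  x_4 = 0.445130 - (-2.289869)×(0.445130 - 0.283208)/(-2.289869 - (-3.400833))
       = 0.778877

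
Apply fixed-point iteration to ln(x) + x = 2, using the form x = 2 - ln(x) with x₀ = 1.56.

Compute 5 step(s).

Equation: ln(x) + x = 2
Fixed-point form: x = 2 - ln(x)
x₀ = 1.56

x_1 = g(1.560000) = 1.555314
x_2 = g(1.555314) = 1.558322
x_3 = g(1.558322) = 1.556390
x_4 = g(1.556390) = 1.557631
x_5 = g(1.557631) = 1.556834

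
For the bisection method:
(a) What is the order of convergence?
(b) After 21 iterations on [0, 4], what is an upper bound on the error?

(a) Bisection has linear (order 1) convergence; the error is halved each step.

(b) Error bound = (b-a)/2^n = (4 - 0)/2^{21}
    = 4/2^{21}

(a) 1 (linear); (b) error ≤ 1.91e-06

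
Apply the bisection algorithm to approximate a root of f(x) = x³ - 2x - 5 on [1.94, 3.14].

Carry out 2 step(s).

f(x) = x³ - 2x - 5
Initial interval: [1.94, 3.14]

Iteration 1:
  c_1 = (1.940000 + 3.140000)/2 = 2.540000
  f(c_1) = f(2.540000) = 6.307064
  f(a) × f(c) < 0, new interval: [1.940000, 2.540000]
Iteration 2:
  c_2 = (1.940000 + 2.540000)/2 = 2.240000
  f(c_2) = f(2.240000) = 1.759424
  f(a) × f(c) < 0, new interval: [1.940000, 2.240000]

After 2 iteration(s), the approximation is c_2 = 2.240000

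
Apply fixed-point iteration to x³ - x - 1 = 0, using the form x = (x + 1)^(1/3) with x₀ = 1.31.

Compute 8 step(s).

Equation: x³ - x - 1 = 0
Fixed-point form: x = (x + 1)^(1/3)
x₀ = 1.31

x_1 = g(1.310000) = 1.321916
x_2 = g(1.321916) = 1.324186
x_3 = g(1.324186) = 1.324617
x_4 = g(1.324617) = 1.324699
x_5 = g(1.324699) = 1.324714
x_6 = g(1.324714) = 1.324717
x_7 = g(1.324717) = 1.324718
x_8 = g(1.324718) = 1.324718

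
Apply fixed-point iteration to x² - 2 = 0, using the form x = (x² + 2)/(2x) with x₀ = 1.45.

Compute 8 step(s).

Equation: x² - 2 = 0
Fixed-point form: x = (x² + 2)/(2x)
x₀ = 1.45

x_1 = g(1.450000) = 1.414655
x_2 = g(1.414655) = 1.414214
x_3 = g(1.414214) = 1.414214
x_4 = g(1.414214) = 1.414214
x_5 = g(1.414214) = 1.414214
x_6 = g(1.414214) = 1.414214
x_7 = g(1.414214) = 1.414214
x_8 = g(1.414214) = 1.414214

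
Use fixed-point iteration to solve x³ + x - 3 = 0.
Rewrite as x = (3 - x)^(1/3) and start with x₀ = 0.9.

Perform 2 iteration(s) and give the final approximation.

Equation: x³ + x - 3 = 0
Fixed-point form: x = (3 - x)^(1/3)
x₀ = 0.9

x_1 = g(0.900000) = 1.280579
x_2 = g(1.280579) = 1.198011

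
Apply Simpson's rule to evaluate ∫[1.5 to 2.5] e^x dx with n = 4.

f(x) = e^x
a = 1.5, b = 2.5, n = 4
h = (b - a)/n = 0.250000

Simpson's rule: (h/3)[f(x₀) + 4f(x₁) + 2f(x₂) + ... + f(xₙ)]

x_0 = 1.5000, f(x_0) = 4.481689, coefficient = 1
x_1 = 1.7500, f(x_1) = 5.754603, coefficient = 4
x_2 = 2.0000, f(x_2) = 7.389056, coefficient = 2
x_3 = 2.2500, f(x_3) = 9.487736, coefficient = 4
x_4 = 2.5000, f(x_4) = 12.182494, coefficient = 1

I ≈ (0.250000/3) × 92.411649 = 7.700971
Exact value: 7.700805
Error: 0.000166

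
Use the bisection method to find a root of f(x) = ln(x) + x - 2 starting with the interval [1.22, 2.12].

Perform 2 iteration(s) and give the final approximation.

f(x) = ln(x) + x - 2
Initial interval: [1.22, 2.12]

Iteration 1:
  c_1 = (1.220000 + 2.120000)/2 = 1.670000
  f(c_1) = f(1.670000) = 0.182824
  f(a) × f(c) < 0, new interval: [1.220000, 1.670000]
Iteration 2:
  c_2 = (1.220000 + 1.670000)/2 = 1.445000
  f(c_2) = f(1.445000) = -0.186891
  f(a) × f(c) ≥ 0, new interval: [1.445000, 1.670000]

After 2 iteration(s), the approximation is c_2 = 1.445000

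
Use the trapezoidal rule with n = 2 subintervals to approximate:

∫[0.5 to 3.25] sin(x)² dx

f(x) = sin(x)²
a = 0.5, b = 3.25, n = 2
h = (b - a)/n = 1.375000

Trapezoidal rule: (h/2)[f(x₀) + 2f(x₁) + 2f(x₂) + ... + f(xₙ)]

x_0 = 0.5000, f(x_0) = 0.229849, coefficient = 1
x_1 = 1.8750, f(x_1) = 0.910280, coefficient = 2
x_2 = 3.2500, f(x_2) = 0.011706, coefficient = 1

I ≈ (1.375000/2) × 2.062114 = 1.417704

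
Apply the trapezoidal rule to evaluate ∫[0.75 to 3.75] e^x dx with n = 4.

f(x) = e^x
a = 0.75, b = 3.75, n = 4
h = (b - a)/n = 0.750000

Trapezoidal rule: (h/2)[f(x₀) + 2f(x₁) + 2f(x₂) + ... + f(xₙ)]

x_0 = 0.7500, f(x_0) = 2.117000, coefficient = 1
x_1 = 1.5000, f(x_1) = 4.481689, coefficient = 2
x_2 = 2.2500, f(x_2) = 9.487736, coefficient = 2
x_3 = 3.0000, f(x_3) = 20.085537, coefficient = 2
x_4 = 3.7500, f(x_4) = 42.521082, coefficient = 1

I ≈ (0.750000/2) × 112.748006 = 42.280502
Exact value: 40.404082
Error: 1.876420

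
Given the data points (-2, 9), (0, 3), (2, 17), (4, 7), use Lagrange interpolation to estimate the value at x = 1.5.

Lagrange interpolation formula:
P(x) = Σ yᵢ × Lᵢ(x)
where Lᵢ(x) = Π_{j≠i} (x - xⱼ)/(xᵢ - xⱼ)

L_0(1.5) = (1.5 - 0)/(-2 - 0) × (1.5 - 2)/(-2 - 2) × (1.5 - 4)/(-2 - 4) = -0.039062
L_1(1.5) = (1.5 - (-2))/(0 - (-2)) × (1.5 - 2)/(0 - 2) × (1.5 - 4)/(0 - 4) = 0.273438
L_2(1.5) = (1.5 - (-2))/(2 - (-2)) × (1.5 - 0)/(2 - 0) × (1.5 - 4)/(2 - 4) = 0.820312
L_3(1.5) = (1.5 - (-2))/(4 - (-2)) × (1.5 - 0)/(4 - 0) × (1.5 - 2)/(4 - 2) = -0.054688

P(1.5) = 9×L_0(1.5) + 3×L_1(1.5) + 17×L_2(1.5) + 7×L_3(1.5)
P(1.5) = 14.031250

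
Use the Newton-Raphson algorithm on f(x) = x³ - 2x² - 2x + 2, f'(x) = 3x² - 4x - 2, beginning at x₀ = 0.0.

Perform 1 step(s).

f(x) = x³ - 2x² - 2x + 2
f'(x) = 3x² - 4x - 2
x₀ = 0.0

Newton-Raphson formula: x_{n+1} = x_n - f(x_n)/f'(x_n)

Iteration 1:
  f(0.000000) = 2.000000
  f'(0.000000) = -2.000000
  x_1 = 0.000000 - 2.000000/(-2.000000) = 1.000000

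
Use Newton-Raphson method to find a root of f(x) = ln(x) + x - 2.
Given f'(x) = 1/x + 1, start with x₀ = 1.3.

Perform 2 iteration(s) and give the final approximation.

f(x) = ln(x) + x - 2
f'(x) = 1/x + 1
x₀ = 1.3

Newton-Raphson formula: x_{n+1} = x_n - f(x_n)/f'(x_n)

Iteration 1:
  f(1.300000) = -0.437636
  f'(1.300000) = 1.769231
  x_1 = 1.300000 - (-0.437636)/1.769231 = 1.547359
Iteration 2:
  f(1.547359) = -0.016091
  f'(1.547359) = 1.646262
  x_2 = 1.547359 - (-0.016091)/1.646262 = 1.557134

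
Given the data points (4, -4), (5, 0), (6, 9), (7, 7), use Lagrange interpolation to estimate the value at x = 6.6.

Lagrange interpolation formula:
P(x) = Σ yᵢ × Lᵢ(x)
where Lᵢ(x) = Π_{j≠i} (x - xⱼ)/(xᵢ - xⱼ)

L_0(6.6) = (6.6 - 5)/(4 - 5) × (6.6 - 6)/(4 - 6) × (6.6 - 7)/(4 - 7) = 0.064000
L_1(6.6) = (6.6 - 4)/(5 - 4) × (6.6 - 6)/(5 - 6) × (6.6 - 7)/(5 - 7) = -0.312000
L_2(6.6) = (6.6 - 4)/(6 - 4) × (6.6 - 5)/(6 - 5) × (6.6 - 7)/(6 - 7) = 0.832000
L_3(6.6) = (6.6 - 4)/(7 - 4) × (6.6 - 5)/(7 - 5) × (6.6 - 6)/(7 - 6) = 0.416000

P(6.6) = (-4)×L_0(6.6) + 0×L_1(6.6) + 9×L_2(6.6) + 7×L_3(6.6)
P(6.6) = 10.144000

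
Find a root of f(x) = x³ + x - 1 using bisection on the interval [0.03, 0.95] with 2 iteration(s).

f(x) = x³ + x - 1
Initial interval: [0.03, 0.95]

Iteration 1:
  c_1 = (0.030000 + 0.950000)/2 = 0.490000
  f(c_1) = f(0.490000) = -0.392351
  f(a) × f(c) ≥ 0, new interval: [0.490000, 0.950000]
Iteration 2:
  c_2 = (0.490000 + 0.950000)/2 = 0.720000
  f(c_2) = f(0.720000) = 0.093248
  f(a) × f(c) < 0, new interval: [0.490000, 0.720000]

After 2 iteration(s), the approximation is c_2 = 0.720000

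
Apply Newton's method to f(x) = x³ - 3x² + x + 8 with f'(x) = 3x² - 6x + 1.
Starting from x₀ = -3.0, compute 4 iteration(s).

f(x) = x³ - 3x² + x + 8
f'(x) = 3x² - 6x + 1
x₀ = -3.0

Newton-Raphson formula: x_{n+1} = x_n - f(x_n)/f'(x_n)

Iteration 1:
  f(-3.000000) = -49.000000
  f'(-3.000000) = 46.000000
  x_1 = -3.000000 - (-49.000000)/46.000000 = -1.934783
Iteration 2:
  f(-1.934783) = -12.407568
  f'(-1.934783) = 23.838847
  x_2 = -1.934783 - (-12.407568)/23.838847 = -1.414306
Iteration 3:
  f(-1.414306) = -2.244069
  f'(-1.414306) = 15.486617
  x_3 = -1.414306 - (-2.244069)/15.486617 = -1.269402
Iteration 4:
  f(-1.269402) = -0.149038
  f'(-1.269402) = 13.450557
  x_4 = -1.269402 - (-0.149038)/13.450557 = -1.258322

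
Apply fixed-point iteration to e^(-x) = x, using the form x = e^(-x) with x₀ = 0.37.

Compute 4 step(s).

Equation: e^(-x) = x
Fixed-point form: x = e^(-x)
x₀ = 0.37

x_1 = g(0.370000) = 0.690734
x_2 = g(0.690734) = 0.501208
x_3 = g(0.501208) = 0.605798
x_4 = g(0.605798) = 0.545639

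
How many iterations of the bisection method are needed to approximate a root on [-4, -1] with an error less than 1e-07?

We need (b-a)/2^n ≤ 1e-07
(-1 - (-4))/2^n ≤ 1e-07
3/2^n ≤ 1e-07
2^n ≥ 30000000
n ≥ log₂(30000000) = 24.84
n ≥ 25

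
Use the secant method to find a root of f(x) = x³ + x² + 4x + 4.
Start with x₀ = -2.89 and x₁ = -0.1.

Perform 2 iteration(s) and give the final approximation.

f(x) = x³ + x² + 4x + 4
x₀ = -2.89, x₁ = -0.1

Secant formula: x_{n+1} = x_n - f(x_n)(x_n - x_{n-1})/(f(x_n) - f(x_{n-1}))

Iteration 1:
  f(-2.890000) = -23.345469
  f(-0.100000) = 3.609000
  x_2 = -0.100000 - 3.609000×(-0.100000 - (-2.890000))/(3.609000 - (-23.345469))
       = -0.473560
Iteration 2:
  f(-0.100000) = 3.609000
  f(-0.473560) = 2.223819
  x_3 = -0.473560 - 2.223819×(-0.473560 - (-0.100000))/(2.223819 - 3.609000)
       = -1.073287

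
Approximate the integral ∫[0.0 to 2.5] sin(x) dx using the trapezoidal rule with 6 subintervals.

f(x) = sin(x)
a = 0.0, b = 2.5, n = 6
h = (b - a)/n = 0.416667

Trapezoidal rule: (h/2)[f(x₀) + 2f(x₁) + 2f(x₂) + ... + f(xₙ)]

x_0 = 0.0000, f(x_0) = 0.000000, coefficient = 1
x_1 = 0.4167, f(x_1) = 0.404715, coefficient = 2
x_2 = 0.8333, f(x_2) = 0.740177, coefficient = 2
x_3 = 1.2500, f(x_3) = 0.948985, coefficient = 2
x_4 = 1.6667, f(x_4) = 0.995408, coefficient = 2
x_5 = 2.0833, f(x_5) = 0.871503, coefficient = 2
x_6 = 2.5000, f(x_6) = 0.598472, coefficient = 1

I ≈ (0.416667/2) × 8.520047 = 1.775010
Exact value: 1.801144
Error: 0.026134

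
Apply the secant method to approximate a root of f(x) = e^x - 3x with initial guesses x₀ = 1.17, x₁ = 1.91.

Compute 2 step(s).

f(x) = e^x - 3x
x₀ = 1.17, x₁ = 1.91

Secant formula: x_{n+1} = x_n - f(x_n)(x_n - x_{n-1})/(f(x_n) - f(x_{n-1}))

Iteration 1:
  f(1.170000) = -0.288007
  f(1.910000) = 1.023089
  x_2 = 1.910000 - 1.023089×(1.910000 - 1.170000)/(1.023089 - (-0.288007))
       = 1.332555
Iteration 2:
  f(1.910000) = 1.023089
  f(1.332555) = -0.206949
  x_3 = 1.332555 - (-0.206949)×(1.332555 - 1.910000)/(-0.206949 - 1.023089)
       = 1.429708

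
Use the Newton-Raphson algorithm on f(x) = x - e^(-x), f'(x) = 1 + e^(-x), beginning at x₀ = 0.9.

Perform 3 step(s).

f(x) = x - e^(-x)
f'(x) = 1 + e^(-x)
x₀ = 0.9

Newton-Raphson formula: x_{n+1} = x_n - f(x_n)/f'(x_n)

Iteration 1:
  f(0.900000) = 0.493430
  f'(0.900000) = 1.406570
  x_1 = 0.900000 - 0.493430/1.406570 = 0.549196
Iteration 2:
  f(0.549196) = -0.028218
  f'(0.549196) = 1.577414
  x_2 = 0.549196 - (-0.028218)/1.577414 = 0.567085
Iteration 3:
  f(0.567085) = -0.000092
  f'(0.567085) = 1.567177
  x_3 = 0.567085 - (-0.000092)/1.567177 = 0.567143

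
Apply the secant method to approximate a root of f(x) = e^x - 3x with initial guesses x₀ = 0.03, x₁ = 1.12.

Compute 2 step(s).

f(x) = e^x - 3x
x₀ = 0.03, x₁ = 1.12

Secant formula: x_{n+1} = x_n - f(x_n)(x_n - x_{n-1})/(f(x_n) - f(x_{n-1}))

Iteration 1:
  f(0.030000) = 0.940455
  f(1.120000) = -0.295146
  x_2 = 1.120000 - (-0.295146)×(1.120000 - 0.030000)/(-0.295146 - 0.940455)
       = 0.859634
Iteration 2:
  f(1.120000) = -0.295146
  f(0.859634) = -0.216606
  x_3 = 0.859634 - (-0.216606)×(0.859634 - 1.120000)/(-0.216606 - (-0.295146))
       = 0.141568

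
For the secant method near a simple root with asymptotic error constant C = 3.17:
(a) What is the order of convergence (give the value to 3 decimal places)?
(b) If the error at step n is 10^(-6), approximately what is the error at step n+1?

(a) Secant method has superlinear convergence with order φ = (1+√5)/2 ≈ 1.618.
    This means |e_{n+1}| ≈ C|e_n|^1.618.

(b) With |e_n| = 10^(-6) and C = 3.17:
    |e_{n+1}| ≈ 3.17 × (10^(-6))^1.618 = 3.17 × 10^(-9.71)

(a) ≈ 1.618 (golden ratio); (b) |e_{n+1}| ≈ 6.207e-10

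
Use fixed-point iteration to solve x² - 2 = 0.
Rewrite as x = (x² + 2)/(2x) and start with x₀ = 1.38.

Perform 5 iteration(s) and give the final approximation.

Equation: x² - 2 = 0
Fixed-point form: x = (x² + 2)/(2x)
x₀ = 1.38

x_1 = g(1.380000) = 1.414638
x_2 = g(1.414638) = 1.414214
x_3 = g(1.414214) = 1.414214
x_4 = g(1.414214) = 1.414214
x_5 = g(1.414214) = 1.414214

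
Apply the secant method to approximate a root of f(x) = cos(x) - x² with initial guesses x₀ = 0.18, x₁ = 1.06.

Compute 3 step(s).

f(x) = cos(x) - x²
x₀ = 0.18, x₁ = 1.06

Secant formula: x_{n+1} = x_n - f(x_n)(x_n - x_{n-1})/(f(x_n) - f(x_{n-1}))

Iteration 1:
  f(0.180000) = 0.951444
  f(1.060000) = -0.634728
  x_2 = 1.060000 - (-0.634728)×(1.060000 - 0.180000)/(-0.634728 - 0.951444)
       = 0.707856
Iteration 2:
  f(1.060000) = -0.634728
  f(0.707856) = 0.258697
  x_3 = 0.707856 - 0.258697×(0.707856 - 1.060000)/(0.258697 - (-0.634728))
       = 0.809822
Iteration 3:
  f(0.707856) = 0.258697
  f(0.809822) = 0.033816
  x_4 = 0.809822 - 0.033816×(0.809822 - 0.707856)/(0.033816 - 0.258697)
       = 0.825155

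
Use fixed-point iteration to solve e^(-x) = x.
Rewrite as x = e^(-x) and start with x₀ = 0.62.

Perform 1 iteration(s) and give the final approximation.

Equation: e^(-x) = x
Fixed-point form: x = e^(-x)
x₀ = 0.62

x_1 = g(0.620000) = 0.537944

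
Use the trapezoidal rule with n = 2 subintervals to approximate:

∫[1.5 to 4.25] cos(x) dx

f(x) = cos(x)
a = 1.5, b = 4.25, n = 2
h = (b - a)/n = 1.375000

Trapezoidal rule: (h/2)[f(x₀) + 2f(x₁) + 2f(x₂) + ... + f(xₙ)]

x_0 = 1.5000, f(x_0) = 0.070737, coefficient = 1
x_1 = 2.8750, f(x_1) = -0.964674, coefficient = 2
x_2 = 4.2500, f(x_2) = -0.446087, coefficient = 1

I ≈ (1.375000/2) × -2.304699 = -1.584480
Exact value: -1.892484
Error: 0.308004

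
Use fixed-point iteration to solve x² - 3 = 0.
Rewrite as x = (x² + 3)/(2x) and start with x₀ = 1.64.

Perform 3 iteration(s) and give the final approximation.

Equation: x² - 3 = 0
Fixed-point form: x = (x² + 3)/(2x)
x₀ = 1.64

x_1 = g(1.640000) = 1.734634
x_2 = g(1.734634) = 1.732053
x_3 = g(1.732053) = 1.732051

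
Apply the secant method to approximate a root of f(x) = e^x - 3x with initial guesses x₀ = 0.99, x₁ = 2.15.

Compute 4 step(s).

f(x) = e^x - 3x
x₀ = 0.99, x₁ = 2.15

Secant formula: x_{n+1} = x_n - f(x_n)(x_n - x_{n-1})/(f(x_n) - f(x_{n-1}))

Iteration 1:
  f(0.990000) = -0.278766
  f(2.150000) = 2.134858
  x_2 = 2.150000 - 2.134858×(2.150000 - 0.990000)/(2.134858 - (-0.278766))
       = 1.123976
Iteration 2:
  f(2.150000) = 2.134858
  f(1.123976) = -0.294864
  x_3 = 1.123976 - (-0.294864)×(1.123976 - 2.150000)/(-0.294864 - 2.134858)
       = 1.248491
Iteration 3:
  f(1.123976) = -0.294864
  f(1.248491) = -0.260393
  x_4 = 1.248491 - (-0.260393)×(1.248491 - 1.123976)/(-0.260393 - (-0.294864))
       = 2.189080
Iteration 4:
  f(1.248491) = -0.260393
  f(2.189080) = 2.359757
  x_5 = 2.189080 - 2.359757×(2.189080 - 1.248491)/(2.359757 - (-0.260393))
       = 1.341968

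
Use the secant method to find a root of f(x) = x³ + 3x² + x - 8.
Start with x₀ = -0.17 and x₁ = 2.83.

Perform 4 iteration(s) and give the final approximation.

f(x) = x³ + 3x² + x - 8
x₀ = -0.17, x₁ = 2.83

Secant formula: x_{n+1} = x_n - f(x_n)(x_n - x_{n-1})/(f(x_n) - f(x_{n-1}))

Iteration 1:
  f(-0.170000) = -8.088213
  f(2.830000) = 41.521887
  x_2 = 2.830000 - 41.521887×(2.830000 - (-0.170000))/(41.521887 - (-8.088213))
       = 0.319107
Iteration 2:
  f(2.830000) = 41.521887
  f(0.319107) = -7.342911
  x_3 = 0.319107 - (-7.342911)×(0.319107 - 2.830000)/(-7.342911 - 41.521887)
       = 0.696419
Iteration 3:
  f(0.319107) = -7.342911
  f(0.696419) = -5.510822
  x_4 = 0.696419 - (-5.510822)×(0.696419 - 0.319107)/(-5.510822 - (-7.342911))
       = 1.831352
Iteration 4:
  f(0.696419) = -5.510822
  f(1.831352) = 10.034975
  x_5 = 1.831352 - 10.034975×(1.831352 - 0.696419)/(10.034975 - (-5.510822))
       = 1.098741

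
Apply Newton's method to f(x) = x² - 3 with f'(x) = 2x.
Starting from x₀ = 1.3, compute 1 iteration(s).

f(x) = x² - 3
f'(x) = 2x
x₀ = 1.3

Newton-Raphson formula: x_{n+1} = x_n - f(x_n)/f'(x_n)

Iteration 1:
  f(1.300000) = -1.310000
  f'(1.300000) = 2.600000
  x_1 = 1.300000 - (-1.310000)/2.600000 = 1.803846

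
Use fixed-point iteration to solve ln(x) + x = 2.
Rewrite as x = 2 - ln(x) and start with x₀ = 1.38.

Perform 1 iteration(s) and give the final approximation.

Equation: ln(x) + x = 2
Fixed-point form: x = 2 - ln(x)
x₀ = 1.38

x_1 = g(1.380000) = 1.677917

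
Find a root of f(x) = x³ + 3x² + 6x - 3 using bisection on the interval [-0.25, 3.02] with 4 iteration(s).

f(x) = x³ + 3x² + 6x - 3
Initial interval: [-0.25, 3.02]

Iteration 1:
  c_1 = (-0.250000 + 3.020000)/2 = 1.385000
  f(c_1) = f(1.385000) = 13.721417
  f(a) × f(c) < 0, new interval: [-0.250000, 1.385000]
Iteration 2:
  c_2 = (-0.250000 + 1.385000)/2 = 0.567500
  f(c_2) = f(0.567500) = 1.553936
  f(a) × f(c) < 0, new interval: [-0.250000, 0.567500]
Iteration 3:
  c_3 = (-0.250000 + 0.567500)/2 = 0.158750
  f(c_3) = f(0.158750) = -1.967895
  f(a) × f(c) ≥ 0, new interval: [0.158750, 0.567500]
Iteration 4:
  c_4 = (0.158750 + 0.567500)/2 = 0.363125
  f(c_4) = f(0.363125) = -0.377789
  f(a) × f(c) ≥ 0, new interval: [0.363125, 0.567500]

After 4 iteration(s), the approximation is c_4 = 0.363125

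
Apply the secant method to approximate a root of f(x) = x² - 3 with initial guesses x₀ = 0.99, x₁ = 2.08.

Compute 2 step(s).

f(x) = x² - 3
x₀ = 0.99, x₁ = 2.08

Secant formula: x_{n+1} = x_n - f(x_n)(x_n - x_{n-1})/(f(x_n) - f(x_{n-1}))

Iteration 1:
  f(0.990000) = -2.019900
  f(2.080000) = 1.326400
  x_2 = 2.080000 - 1.326400×(2.080000 - 0.990000)/(1.326400 - (-2.019900))
       = 1.647948
Iteration 2:
  f(2.080000) = 1.326400
  f(1.647948) = -0.284268
  x_3 = 1.647948 - (-0.284268)×(1.647948 - 2.080000)/(-0.284268 - 1.326400)
       = 1.724201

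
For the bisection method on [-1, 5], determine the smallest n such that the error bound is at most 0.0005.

We need (b-a)/2^n ≤ 0.0005
(5 - (-1))/2^n ≤ 0.0005
6/2^n ≤ 0.0005
2^n ≥ 12000
n ≥ log₂(12000) = 13.55
n ≥ 14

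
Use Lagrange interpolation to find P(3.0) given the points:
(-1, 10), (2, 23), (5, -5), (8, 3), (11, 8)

Lagrange interpolation formula:
P(x) = Σ yᵢ × Lᵢ(x)
where Lᵢ(x) = Π_{j≠i} (x - xⱼ)/(xᵢ - xⱼ)

L_0(3.0) = (3.0 - 2)/(-1 - 2) × (3.0 - 5)/(-1 - 5) × (3.0 - 8)/(-1 - 8) × (3.0 - 11)/(-1 - 11) = -0.041152
L_1(3.0) = (3.0 - (-1))/(2 - (-1)) × (3.0 - 5)/(2 - 5) × (3.0 - 8)/(2 - 8) × (3.0 - 11)/(2 - 11) = 0.658436
L_2(3.0) = (3.0 - (-1))/(5 - (-1)) × (3.0 - 2)/(5 - 2) × (3.0 - 8)/(5 - 8) × (3.0 - 11)/(5 - 11) = 0.493827
L_3(3.0) = (3.0 - (-1))/(8 - (-1)) × (3.0 - 2)/(8 - 2) × (3.0 - 5)/(8 - 5) × (3.0 - 11)/(8 - 11) = -0.131687
L_4(3.0) = (3.0 - (-1))/(11 - (-1)) × (3.0 - 2)/(11 - 2) × (3.0 - 5)/(11 - 5) × (3.0 - 8)/(11 - 8) = 0.020576

P(3.0) = 10×L_0(3.0) + 23×L_1(3.0) + (-5)×L_2(3.0) + 3×L_3(3.0) + 8×L_4(3.0)
P(3.0) = 12.032922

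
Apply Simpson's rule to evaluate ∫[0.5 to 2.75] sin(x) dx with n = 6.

f(x) = sin(x)
a = 0.5, b = 2.75, n = 6
h = (b - a)/n = 0.375000

Simpson's rule: (h/3)[f(x₀) + 4f(x₁) + 2f(x₂) + ... + f(xₙ)]

x_0 = 0.5000, f(x_0) = 0.479426, coefficient = 1
x_1 = 0.8750, f(x_1) = 0.767544, coefficient = 4
x_2 = 1.2500, f(x_2) = 0.948985, coefficient = 2
x_3 = 1.6250, f(x_3) = 0.998531, coefficient = 4
x_4 = 2.0000, f(x_4) = 0.909297, coefficient = 2
x_5 = 2.3750, f(x_5) = 0.693685, coefficient = 4
x_6 = 2.7500, f(x_6) = 0.381661, coefficient = 1

I ≈ (0.375000/3) × 14.416690 = 1.802086
Exact value: 1.801885
Error: 0.000201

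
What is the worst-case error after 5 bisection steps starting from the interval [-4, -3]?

Bisection error bound: |error| ≤ (b-a)/2^n
|error| ≤ (-3 - (-4))/2^5 = 1/2^5
|error| ≤ 0.0312500000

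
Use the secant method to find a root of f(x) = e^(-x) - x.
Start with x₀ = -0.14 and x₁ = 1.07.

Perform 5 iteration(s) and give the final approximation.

f(x) = e^(-x) - x
x₀ = -0.14, x₁ = 1.07

Secant formula: x_{n+1} = x_n - f(x_n)(x_n - x_{n-1})/(f(x_n) - f(x_{n-1}))

Iteration 1:
  f(-0.140000) = 1.290274
  f(1.070000) = -0.726991
  x_2 = 1.070000 - (-0.726991)×(1.070000 - (-0.140000))/(-0.726991 - 1.290274)
       = 0.633935
Iteration 2:
  f(1.070000) = -0.726991
  f(0.633935) = -0.103434
  x_3 = 0.633935 - (-0.103434)×(0.633935 - 1.070000)/(-0.103434 - (-0.726991))
       = 0.561601
Iteration 3:
  f(0.633935) = -0.103434
  f(0.561601) = 0.008694
  x_4 = 0.561601 - 0.008694×(0.561601 - 0.633935)/(0.008694 - (-0.103434))
       = 0.567210
Iteration 4:
  f(0.561601) = 0.008694
  f(0.567210) = -0.000104
  x_5 = 0.567210 - (-0.000104)×(0.567210 - 0.561601)/(-0.000104 - 0.008694)
       = 0.567143
Iteration 5:
  f(0.567210) = -0.000104
  f(0.567143) = 0.000000
  x_6 = 0.567143 - 0.000000×(0.567143 - 0.567210)/(0.000000 - (-0.000104))
       = 0.567143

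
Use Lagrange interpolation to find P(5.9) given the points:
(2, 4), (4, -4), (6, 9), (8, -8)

Lagrange interpolation formula:
P(x) = Σ yᵢ × Lᵢ(x)
where Lᵢ(x) = Π_{j≠i} (x - xⱼ)/(xᵢ - xⱼ)

L_0(5.9) = (5.9 - 4)/(2 - 4) × (5.9 - 6)/(2 - 6) × (5.9 - 8)/(2 - 8) = -0.008312
L_1(5.9) = (5.9 - 2)/(4 - 2) × (5.9 - 6)/(4 - 6) × (5.9 - 8)/(4 - 8) = 0.051187
L_2(5.9) = (5.9 - 2)/(6 - 2) × (5.9 - 4)/(6 - 4) × (5.9 - 8)/(6 - 8) = 0.972563
L_3(5.9) = (5.9 - 2)/(8 - 2) × (5.9 - 4)/(8 - 4) × (5.9 - 6)/(8 - 6) = -0.015437

P(5.9) = 4×L_0(5.9) + (-4)×L_1(5.9) + 9×L_2(5.9) + (-8)×L_3(5.9)
P(5.9) = 8.638563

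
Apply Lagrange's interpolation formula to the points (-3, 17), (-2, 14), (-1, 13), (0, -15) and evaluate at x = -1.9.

Lagrange interpolation formula:
P(x) = Σ yᵢ × Lᵢ(x)
where Lᵢ(x) = Π_{j≠i} (x - xⱼ)/(xᵢ - xⱼ)

L_0(-1.9) = (-1.9 - (-2))/(-3 - (-2)) × (-1.9 - (-1))/(-3 - (-1)) × (-1.9 - 0)/(-3 - 0) = -0.028500
L_1(-1.9) = (-1.9 - (-3))/(-2 - (-3)) × (-1.9 - (-1))/(-2 - (-1)) × (-1.9 - 0)/(-2 - 0) = 0.940500
L_2(-1.9) = (-1.9 - (-3))/(-1 - (-3)) × (-1.9 - (-2))/(-1 - (-2)) × (-1.9 - 0)/(-1 - 0) = 0.104500
L_3(-1.9) = (-1.9 - (-3))/(0 - (-3)) × (-1.9 - (-2))/(0 - (-2)) × (-1.9 - (-1))/(0 - (-1)) = -0.016500

P(-1.9) = 17×L_0(-1.9) + 14×L_1(-1.9) + 13×L_2(-1.9) + (-15)×L_3(-1.9)
P(-1.9) = 14.288500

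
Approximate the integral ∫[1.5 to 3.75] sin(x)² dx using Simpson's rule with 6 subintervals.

f(x) = sin(x)²
a = 1.5, b = 3.75, n = 6
h = (b - a)/n = 0.375000

Simpson's rule: (h/3)[f(x₀) + 4f(x₁) + 2f(x₂) + ... + f(xₙ)]

x_0 = 1.5000, f(x_0) = 0.994996, coefficient = 1
x_1 = 1.8750, f(x_1) = 0.910280, coefficient = 4
x_2 = 2.2500, f(x_2) = 0.605398, coefficient = 2
x_3 = 2.6250, f(x_3) = 0.243957, coefficient = 4
x_4 = 3.0000, f(x_4) = 0.019915, coefficient = 2
x_5 = 3.3750, f(x_5) = 0.053497, coefficient = 4
x_6 = 3.7500, f(x_6) = 0.326682, coefficient = 1

I ≈ (0.375000/3) × 7.403239 = 0.925405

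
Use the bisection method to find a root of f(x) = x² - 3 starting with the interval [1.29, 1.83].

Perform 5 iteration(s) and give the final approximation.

f(x) = x² - 3
Initial interval: [1.29, 1.83]

Iteration 1:
  c_1 = (1.290000 + 1.830000)/2 = 1.560000
  f(c_1) = f(1.560000) = -0.566400
  f(a) × f(c) ≥ 0, new interval: [1.560000, 1.830000]
Iteration 2:
  c_2 = (1.560000 + 1.830000)/2 = 1.695000
  f(c_2) = f(1.695000) = -0.126975
  f(a) × f(c) ≥ 0, new interval: [1.695000, 1.830000]
Iteration 3:
  c_3 = (1.695000 + 1.830000)/2 = 1.762500
  f(c_3) = f(1.762500) = 0.106406
  f(a) × f(c) < 0, new interval: [1.695000, 1.762500]
Iteration 4:
  c_4 = (1.695000 + 1.762500)/2 = 1.728750
  f(c_4) = f(1.728750) = -0.011423
  f(a) × f(c) ≥ 0, new interval: [1.728750, 1.762500]
Iteration 5:
  c_5 = (1.728750 + 1.762500)/2 = 1.745625
  f(c_5) = f(1.745625) = 0.047207
  f(a) × f(c) < 0, new interval: [1.728750, 1.745625]

After 5 iteration(s), the approximation is c_5 = 1.745625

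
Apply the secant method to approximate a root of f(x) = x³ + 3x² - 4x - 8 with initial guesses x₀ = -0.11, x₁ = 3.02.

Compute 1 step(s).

f(x) = x³ + 3x² - 4x - 8
x₀ = -0.11, x₁ = 3.02

Secant formula: x_{n+1} = x_n - f(x_n)(x_n - x_{n-1})/(f(x_n) - f(x_{n-1}))

Iteration 1:
  f(-0.110000) = -7.525031
  f(3.020000) = 34.824808
  x_2 = 3.020000 - 34.824808×(3.020000 - (-0.110000))/(34.824808 - (-7.525031))
       = 0.446161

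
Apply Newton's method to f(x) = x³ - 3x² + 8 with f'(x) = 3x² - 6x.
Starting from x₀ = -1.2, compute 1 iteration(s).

f(x) = x³ - 3x² + 8
f'(x) = 3x² - 6x
x₀ = -1.2

Newton-Raphson formula: x_{n+1} = x_n - f(x_n)/f'(x_n)

Iteration 1:
  f(-1.200000) = 1.952000
  f'(-1.200000) = 11.520000
  x_1 = -1.200000 - 1.952000/11.520000 = -1.369444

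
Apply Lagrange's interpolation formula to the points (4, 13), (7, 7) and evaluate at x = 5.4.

Lagrange interpolation formula:
P(x) = Σ yᵢ × Lᵢ(x)
where Lᵢ(x) = Π_{j≠i} (x - xⱼ)/(xᵢ - xⱼ)

L_0(5.4) = (5.4 - 7)/(4 - 7) = 0.533333
L_1(5.4) = (5.4 - 4)/(7 - 4) = 0.466667

P(5.4) = 13×L_0(5.4) + 7×L_1(5.4)
P(5.4) = 10.200000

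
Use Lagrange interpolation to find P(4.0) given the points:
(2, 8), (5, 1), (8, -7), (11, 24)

Lagrange interpolation formula:
P(x) = Σ yᵢ × Lᵢ(x)
where Lᵢ(x) = Π_{j≠i} (x - xⱼ)/(xᵢ - xⱼ)

L_0(4.0) = (4.0 - 5)/(2 - 5) × (4.0 - 8)/(2 - 8) × (4.0 - 11)/(2 - 11) = 0.172840
L_1(4.0) = (4.0 - 2)/(5 - 2) × (4.0 - 8)/(5 - 8) × (4.0 - 11)/(5 - 11) = 1.037037
L_2(4.0) = (4.0 - 2)/(8 - 2) × (4.0 - 5)/(8 - 5) × (4.0 - 11)/(8 - 11) = -0.259259
L_3(4.0) = (4.0 - 2)/(11 - 2) × (4.0 - 5)/(11 - 5) × (4.0 - 8)/(11 - 8) = 0.049383

P(4.0) = 8×L_0(4.0) + 1×L_1(4.0) + (-7)×L_2(4.0) + 24×L_3(4.0)
P(4.0) = 5.419753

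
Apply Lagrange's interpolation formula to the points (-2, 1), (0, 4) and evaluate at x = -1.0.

Lagrange interpolation formula:
P(x) = Σ yᵢ × Lᵢ(x)
where Lᵢ(x) = Π_{j≠i} (x - xⱼ)/(xᵢ - xⱼ)

L_0(-1.0) = (-1.0 - 0)/(-2 - 0) = 0.500000
L_1(-1.0) = (-1.0 - (-2))/(0 - (-2)) = 0.500000

P(-1.0) = 1×L_0(-1.0) + 4×L_1(-1.0)
P(-1.0) = 2.500000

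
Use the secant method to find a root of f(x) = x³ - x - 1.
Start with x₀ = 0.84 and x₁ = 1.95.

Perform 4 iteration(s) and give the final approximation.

f(x) = x³ - x - 1
x₀ = 0.84, x₁ = 1.95

Secant formula: x_{n+1} = x_n - f(x_n)(x_n - x_{n-1})/(f(x_n) - f(x_{n-1}))

Iteration 1:
  f(0.840000) = -1.247296
  f(1.950000) = 4.464875
  x_2 = 1.950000 - 4.464875×(1.950000 - 0.840000)/(4.464875 - (-1.247296))
       = 1.082377
Iteration 2:
  f(1.950000) = 4.464875
  f(1.082377) = -0.814329
  x_3 = 1.082377 - (-0.814329)×(1.082377 - 1.950000)/(-0.814329 - 4.464875)
       = 1.216210
Iteration 3:
  f(1.082377) = -0.814329
  f(1.216210) = -0.417233
  x_4 = 1.216210 - (-0.417233)×(1.216210 - 1.082377)/(-0.417233 - (-0.814329))
       = 1.356830
Iteration 4:
  f(1.216210) = -0.417233
  f(1.356830) = 0.141075
  x_5 = 1.356830 - 0.141075×(1.356830 - 1.216210)/(0.141075 - (-0.417233))
       = 1.321297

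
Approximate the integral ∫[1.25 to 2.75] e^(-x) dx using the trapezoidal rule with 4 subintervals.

f(x) = e^(-x)
a = 1.25, b = 2.75, n = 4
h = (b - a)/n = 0.375000

Trapezoidal rule: (h/2)[f(x₀) + 2f(x₁) + 2f(x₂) + ... + f(xₙ)]

x_0 = 1.2500, f(x_0) = 0.286505, coefficient = 1
x_1 = 1.6250, f(x_1) = 0.196912, coefficient = 2
x_2 = 2.0000, f(x_2) = 0.135335, coefficient = 2
x_3 = 2.3750, f(x_3) = 0.093014, coefficient = 2
x_4 = 2.7500, f(x_4) = 0.063928, coefficient = 1

I ≈ (0.375000/2) × 1.200956 = 0.225179
Exact value: 0.222577
Error: 0.002602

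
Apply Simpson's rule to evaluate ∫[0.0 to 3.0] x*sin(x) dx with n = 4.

f(x) = x*sin(x)
a = 0.0, b = 3.0, n = 4
h = (b - a)/n = 0.750000

Simpson's rule: (h/3)[f(x₀) + 4f(x₁) + 2f(x₂) + ... + f(xₙ)]

x_0 = 0.0000, f(x_0) = 0.000000, coefficient = 1
x_1 = 0.7500, f(x_1) = 0.511229, coefficient = 4
x_2 = 1.5000, f(x_2) = 1.496242, coefficient = 2
x_3 = 2.2500, f(x_3) = 1.750665, coefficient = 4
x_4 = 3.0000, f(x_4) = 0.423360, coefficient = 1

I ≈ (0.750000/3) × 12.463420 = 3.115855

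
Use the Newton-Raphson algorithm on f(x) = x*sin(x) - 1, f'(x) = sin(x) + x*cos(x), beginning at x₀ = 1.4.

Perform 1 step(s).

f(x) = x*sin(x) - 1
f'(x) = sin(x) + x*cos(x)
x₀ = 1.4

Newton-Raphson formula: x_{n+1} = x_n - f(x_n)/f'(x_n)

Iteration 1:
  f(1.400000) = 0.379630
  f'(1.400000) = 1.223404
  x_1 = 1.400000 - 0.379630/1.223404 = 1.089694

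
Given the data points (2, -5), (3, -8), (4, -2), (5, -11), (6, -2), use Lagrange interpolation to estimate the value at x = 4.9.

Lagrange interpolation formula:
P(x) = Σ yᵢ × Lᵢ(x)
where Lᵢ(x) = Π_{j≠i} (x - xⱼ)/(xᵢ - xⱼ)

L_0(4.9) = (4.9 - 3)/(2 - 3) × (4.9 - 4)/(2 - 4) × (4.9 - 5)/(2 - 5) × (4.9 - 6)/(2 - 6) = 0.007837
L_1(4.9) = (4.9 - 2)/(3 - 2) × (4.9 - 4)/(3 - 4) × (4.9 - 5)/(3 - 5) × (4.9 - 6)/(3 - 6) = -0.047850
L_2(4.9) = (4.9 - 2)/(4 - 2) × (4.9 - 3)/(4 - 3) × (4.9 - 5)/(4 - 5) × (4.9 - 6)/(4 - 6) = 0.151525
L_3(4.9) = (4.9 - 2)/(5 - 2) × (4.9 - 3)/(5 - 3) × (4.9 - 4)/(5 - 4) × (4.9 - 6)/(5 - 6) = 0.909150
L_4(4.9) = (4.9 - 2)/(6 - 2) × (4.9 - 3)/(6 - 3) × (4.9 - 4)/(6 - 4) × (4.9 - 5)/(6 - 5) = -0.020662

P(4.9) = (-5)×L_0(4.9) + (-8)×L_1(4.9) + (-2)×L_2(4.9) + (-11)×L_3(4.9) + (-2)×L_4(4.9)
P(4.9) = -9.918763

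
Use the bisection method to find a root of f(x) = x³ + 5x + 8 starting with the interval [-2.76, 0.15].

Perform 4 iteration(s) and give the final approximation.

f(x) = x³ + 5x + 8
Initial interval: [-2.76, 0.15]

Iteration 1:
  c_1 = (-2.760000 + 0.150000)/2 = -1.305000
  f(c_1) = f(-1.305000) = -0.747448
  f(a) × f(c) ≥ 0, new interval: [-1.305000, 0.150000]
Iteration 2:
  c_2 = (-1.305000 + 0.150000)/2 = -0.577500
  f(c_2) = f(-0.577500) = 4.919900
  f(a) × f(c) < 0, new interval: [-1.305000, -0.577500]
Iteration 3:
  c_3 = (-1.305000 + (-0.577500))/2 = -0.941250
  f(c_3) = f(-0.941250) = 2.459848
  f(a) × f(c) < 0, new interval: [-1.305000, -0.941250]
Iteration 4:
  c_4 = (-1.305000 + (-0.941250))/2 = -1.123125
  f(c_4) = f(-1.123125) = 0.967654
  f(a) × f(c) < 0, new interval: [-1.305000, -1.123125]

After 4 iteration(s), the approximation is c_4 = -1.123125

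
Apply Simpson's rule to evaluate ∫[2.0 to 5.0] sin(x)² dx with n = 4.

f(x) = sin(x)²
a = 2.0, b = 5.0, n = 4
h = (b - a)/n = 0.750000

Simpson's rule: (h/3)[f(x₀) + 4f(x₁) + 2f(x₂) + ... + f(xₙ)]

x_0 = 2.0000, f(x_0) = 0.826822, coefficient = 1
x_1 = 2.7500, f(x_1) = 0.145665, coefficient = 4
x_2 = 3.5000, f(x_2) = 0.123049, coefficient = 2
x_3 = 4.2500, f(x_3) = 0.801006, coefficient = 4
x_4 = 5.0000, f(x_4) = 0.919536, coefficient = 1

I ≈ (0.750000/3) × 5.779140 = 1.444785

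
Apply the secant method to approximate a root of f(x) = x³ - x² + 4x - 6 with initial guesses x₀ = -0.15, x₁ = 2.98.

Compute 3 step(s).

f(x) = x³ - x² + 4x - 6
x₀ = -0.15, x₁ = 2.98

Secant formula: x_{n+1} = x_n - f(x_n)(x_n - x_{n-1})/(f(x_n) - f(x_{n-1}))

Iteration 1:
  f(-0.150000) = -6.625875
  f(2.980000) = 23.503192
  x_2 = 2.980000 - 23.503192×(2.980000 - (-0.150000))/(23.503192 - (-6.625875))
       = 0.538338
Iteration 2:
  f(2.980000) = 23.503192
  f(0.538338) = -3.980440
  x_3 = 0.538338 - (-3.980440)×(0.538338 - 2.980000)/(-3.980440 - 23.503192)
       = 0.891963
Iteration 3:
  f(0.538338) = -3.980440
  f(0.891963) = -2.518103
  x_4 = 0.891963 - (-2.518103)×(0.891963 - 0.538338)/(-2.518103 - (-3.980440))
       = 1.500894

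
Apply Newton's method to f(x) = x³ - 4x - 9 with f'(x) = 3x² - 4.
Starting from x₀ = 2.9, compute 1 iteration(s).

f(x) = x³ - 4x - 9
f'(x) = 3x² - 4
x₀ = 2.9

Newton-Raphson formula: x_{n+1} = x_n - f(x_n)/f'(x_n)

Iteration 1:
  f(2.900000) = 3.789000
  f'(2.900000) = 21.230000
  x_1 = 2.900000 - 3.789000/21.230000 = 2.721526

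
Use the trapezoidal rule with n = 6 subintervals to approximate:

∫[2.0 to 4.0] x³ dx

f(x) = x³
a = 2.0, b = 4.0, n = 6
h = (b - a)/n = 0.333333

Trapezoidal rule: (h/2)[f(x₀) + 2f(x₁) + 2f(x₂) + ... + f(xₙ)]

x_0 = 2.0000, f(x_0) = 8.000000, coefficient = 1
x_1 = 2.3333, f(x_1) = 12.703704, coefficient = 2
x_2 = 2.6667, f(x_2) = 18.962963, coefficient = 2
x_3 = 3.0000, f(x_3) = 27.000000, coefficient = 2
x_4 = 3.3333, f(x_4) = 37.037037, coefficient = 2
x_5 = 3.6667, f(x_5) = 49.296296, coefficient = 2
x_6 = 4.0000, f(x_6) = 64.000000, coefficient = 1

I ≈ (0.333333/2) × 362.000000 = 60.333333
Exact value: 60.000000
Error: 0.333333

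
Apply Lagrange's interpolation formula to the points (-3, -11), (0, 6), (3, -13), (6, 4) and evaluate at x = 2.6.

Lagrange interpolation formula:
P(x) = Σ yᵢ × Lᵢ(x)
where Lᵢ(x) = Π_{j≠i} (x - xⱼ)/(xᵢ - xⱼ)

L_0(2.6) = (2.6 - 0)/(-3 - 0) × (2.6 - 3)/(-3 - 3) × (2.6 - 6)/(-3 - 6) = -0.021827
L_1(2.6) = (2.6 - (-3))/(0 - (-3)) × (2.6 - 3)/(0 - 3) × (2.6 - 6)/(0 - 6) = 0.141037
L_2(2.6) = (2.6 - (-3))/(3 - (-3)) × (2.6 - 0)/(3 - 0) × (2.6 - 6)/(3 - 6) = 0.916741
L_3(2.6) = (2.6 - (-3))/(6 - (-3)) × (2.6 - 0)/(6 - 0) × (2.6 - 3)/(6 - 3) = -0.035951

P(2.6) = (-11)×L_0(2.6) + 6×L_1(2.6) + (-13)×L_2(2.6) + 4×L_3(2.6)
P(2.6) = -10.975111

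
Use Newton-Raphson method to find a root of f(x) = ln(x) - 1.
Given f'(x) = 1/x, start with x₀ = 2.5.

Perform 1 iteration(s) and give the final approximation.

f(x) = ln(x) - 1
f'(x) = 1/x
x₀ = 2.5

Newton-Raphson formula: x_{n+1} = x_n - f(x_n)/f'(x_n)

Iteration 1:
  f(2.500000) = -0.083709
  f'(2.500000) = 0.400000
  x_1 = 2.500000 - (-0.083709)/0.400000 = 2.709273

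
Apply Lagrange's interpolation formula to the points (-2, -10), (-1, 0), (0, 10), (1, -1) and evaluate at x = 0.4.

Lagrange interpolation formula:
P(x) = Σ yᵢ × Lᵢ(x)
where Lᵢ(x) = Π_{j≠i} (x - xⱼ)/(xᵢ - xⱼ)

L_0(0.4) = (0.4 - (-1))/(-2 - (-1)) × (0.4 - 0)/(-2 - 0) × (0.4 - 1)/(-2 - 1) = 0.056000
L_1(0.4) = (0.4 - (-2))/(-1 - (-2)) × (0.4 - 0)/(-1 - 0) × (0.4 - 1)/(-1 - 1) = -0.288000
L_2(0.4) = (0.4 - (-2))/(0 - (-2)) × (0.4 - (-1))/(0 - (-1)) × (0.4 - 1)/(0 - 1) = 1.008000
L_3(0.4) = (0.4 - (-2))/(1 - (-2)) × (0.4 - (-1))/(1 - (-1)) × (0.4 - 0)/(1 - 0) = 0.224000

P(0.4) = (-10)×L_0(0.4) + 0×L_1(0.4) + 10×L_2(0.4) + (-1)×L_3(0.4)
P(0.4) = 9.296000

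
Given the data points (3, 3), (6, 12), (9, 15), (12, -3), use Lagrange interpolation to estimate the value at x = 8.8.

Lagrange interpolation formula:
P(x) = Σ yᵢ × Lᵢ(x)
where Lᵢ(x) = Π_{j≠i} (x - xⱼ)/(xᵢ - xⱼ)

L_0(8.8) = (8.8 - 6)/(3 - 6) × (8.8 - 9)/(3 - 9) × (8.8 - 12)/(3 - 12) = -0.011062
L_1(8.8) = (8.8 - 3)/(6 - 3) × (8.8 - 9)/(6 - 9) × (8.8 - 12)/(6 - 12) = 0.068741
L_2(8.8) = (8.8 - 3)/(9 - 3) × (8.8 - 6)/(9 - 6) × (8.8 - 12)/(9 - 12) = 0.962370
L_3(8.8) = (8.8 - 3)/(12 - 3) × (8.8 - 6)/(12 - 6) × (8.8 - 9)/(12 - 9) = -0.020049

P(8.8) = 3×L_0(8.8) + 12×L_1(8.8) + 15×L_2(8.8) + (-3)×L_3(8.8)
P(8.8) = 15.287407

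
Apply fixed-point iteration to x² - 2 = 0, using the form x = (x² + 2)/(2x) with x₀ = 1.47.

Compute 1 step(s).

Equation: x² - 2 = 0
Fixed-point form: x = (x² + 2)/(2x)
x₀ = 1.47

x_1 = g(1.470000) = 1.415272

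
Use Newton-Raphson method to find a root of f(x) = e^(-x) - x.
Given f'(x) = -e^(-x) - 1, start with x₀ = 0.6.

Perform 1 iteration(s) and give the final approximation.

f(x) = e^(-x) - x
f'(x) = -e^(-x) - 1
x₀ = 0.6

Newton-Raphson formula: x_{n+1} = x_n - f(x_n)/f'(x_n)

Iteration 1:
  f(0.600000) = -0.051188
  f'(0.600000) = -1.548812
  x_1 = 0.600000 - (-0.051188)/(-1.548812) = 0.566950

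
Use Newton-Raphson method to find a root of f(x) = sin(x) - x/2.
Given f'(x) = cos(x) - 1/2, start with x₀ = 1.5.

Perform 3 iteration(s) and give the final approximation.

f(x) = sin(x) - x/2
f'(x) = cos(x) - 1/2
x₀ = 1.5

Newton-Raphson formula: x_{n+1} = x_n - f(x_n)/f'(x_n)

Iteration 1:
  f(1.500000) = 0.247495
  f'(1.500000) = -0.429263
  x_1 = 1.500000 - 0.247495/(-0.429263) = 2.076558
Iteration 2:
  f(2.076558) = -0.163473
  f'(2.076558) = -0.984474
  x_2 = 2.076558 - (-0.163473)/(-0.984474) = 1.910507
Iteration 3:
  f(1.910507) = -0.012402
  f'(1.910507) = -0.833214
  x_3 = 1.910507 - (-0.012402)/(-0.833214) = 1.895622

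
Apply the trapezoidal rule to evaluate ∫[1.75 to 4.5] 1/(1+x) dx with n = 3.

f(x) = 1/(1+x)
a = 1.75, b = 4.5, n = 3
h = (b - a)/n = 0.916667

Trapezoidal rule: (h/2)[f(x₀) + 2f(x₁) + 2f(x₂) + ... + f(xₙ)]

x_0 = 1.7500, f(x_0) = 0.363636, coefficient = 1
x_1 = 2.6667, f(x_1) = 0.272727, coefficient = 2
x_2 = 3.5833, f(x_2) = 0.218182, coefficient = 2
x_3 = 4.5000, f(x_3) = 0.181818, coefficient = 1

I ≈ (0.916667/2) × 1.527273 = 0.700000
Exact value: 0.693147
Error: 0.006853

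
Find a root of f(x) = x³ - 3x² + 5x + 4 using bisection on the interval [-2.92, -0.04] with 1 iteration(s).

f(x) = x³ - 3x² + 5x + 4
Initial interval: [-2.92, -0.04]

Iteration 1:
  c_1 = (-2.920000 + (-0.040000))/2 = -1.480000
  f(c_1) = f(-1.480000) = -13.212992
  f(a) × f(c) ≥ 0, new interval: [-1.480000, -0.040000]

After 1 iteration(s), the approximation is c_1 = -1.480000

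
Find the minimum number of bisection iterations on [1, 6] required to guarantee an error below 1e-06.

We need (b-a)/2^n ≤ 1e-06
(6 - 1)/2^n ≤ 1e-06
5/2^n ≤ 1e-06
2^n ≥ 5000000
n ≥ log₂(5000000) = 22.25
n ≥ 23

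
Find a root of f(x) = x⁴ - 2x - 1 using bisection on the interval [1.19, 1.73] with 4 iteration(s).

f(x) = x⁴ - 2x - 1
Initial interval: [1.19, 1.73]

Iteration 1:
  c_1 = (1.190000 + 1.730000)/2 = 1.460000
  f(c_1) = f(1.460000) = 0.623719
  f(a) × f(c) < 0, new interval: [1.190000, 1.460000]
Iteration 2:
  c_2 = (1.190000 + 1.460000)/2 = 1.325000
  f(c_2) = f(1.325000) = -0.567781
  f(a) × f(c) ≥ 0, new interval: [1.325000, 1.460000]
Iteration 3:
  c_3 = (1.325000 + 1.460000)/2 = 1.392500
  f(c_3) = f(1.392500) = -0.025061
  f(a) × f(c) ≥ 0, new interval: [1.392500, 1.460000]
Iteration 4:
  c_4 = (1.392500 + 1.460000)/2 = 1.426250
  f(c_4) = f(1.426250) = 0.285425
  f(a) × f(c) < 0, new interval: [1.392500, 1.426250]

After 4 iteration(s), the approximation is c_4 = 1.426250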